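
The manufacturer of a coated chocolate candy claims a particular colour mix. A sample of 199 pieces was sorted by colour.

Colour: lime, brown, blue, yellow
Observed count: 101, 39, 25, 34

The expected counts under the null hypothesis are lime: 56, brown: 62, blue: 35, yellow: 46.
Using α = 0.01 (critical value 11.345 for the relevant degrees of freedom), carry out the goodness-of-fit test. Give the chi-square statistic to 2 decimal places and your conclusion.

50.68; reject

lime: (101 − 56)²/56 = 2025/56 = 36.161
brown: (39 − 62)²/62 = 529/62 = 8.532
blue: (25 − 35)²/35 = 100/35 = 2.857
yellow: (34 − 46)²/46 = 144/46 = 3.130
Sum = 50.68
df = 3. Since 50.68 > 11.345, we reject H₀.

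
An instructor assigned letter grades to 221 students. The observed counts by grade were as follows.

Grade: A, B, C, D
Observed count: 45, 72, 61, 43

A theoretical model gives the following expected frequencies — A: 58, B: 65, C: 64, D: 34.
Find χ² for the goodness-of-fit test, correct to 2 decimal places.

χ² = (45−58)²/58 + (72−65)²/65 + (61−64)²/64 + (43−34)²/34
   = 2.914 + 0.754 + 0.141 + 2.382
Sum = 6.19

6.19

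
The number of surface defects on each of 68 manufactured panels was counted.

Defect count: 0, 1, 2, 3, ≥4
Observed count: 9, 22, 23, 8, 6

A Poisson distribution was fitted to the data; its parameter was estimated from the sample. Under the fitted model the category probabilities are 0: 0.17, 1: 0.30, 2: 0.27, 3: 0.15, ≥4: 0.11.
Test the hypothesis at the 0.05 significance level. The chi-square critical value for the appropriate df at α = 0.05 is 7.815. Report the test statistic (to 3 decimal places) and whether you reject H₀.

Expected counts E_i = n·p_i: 68×0.17 = 11.56, 68×0.30 = 20.4, 68×0.27 = 18.36, 68×0.15 = 10.2, 68×0.11 = 7.48.
cat         O        E   (O−E)²/E
0           9    11.56     0.5669
1          22     20.4     0.1255
2          23    18.36     1.1726
3           8     10.2     0.4745
≥4          6     7.48     0.2928
Sum = 2.632
df = 3. Since 2.632 < 7.815, we do not reject H₀.

2.632; do not reject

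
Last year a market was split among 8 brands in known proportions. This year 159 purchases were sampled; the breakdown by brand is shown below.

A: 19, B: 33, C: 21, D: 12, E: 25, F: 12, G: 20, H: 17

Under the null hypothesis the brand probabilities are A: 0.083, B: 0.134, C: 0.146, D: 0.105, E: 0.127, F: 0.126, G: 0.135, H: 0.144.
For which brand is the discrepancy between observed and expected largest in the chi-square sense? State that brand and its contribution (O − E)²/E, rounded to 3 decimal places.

Expected counts E_i = n·p_i: 159×0.083 = 13.197, 159×0.134 = 21.306, 159×0.146 = 23.214, 159×0.105 = 16.695, 159×0.127 = 20.193, 159×0.126 = 20.034, 159×0.135 = 21.465, 159×0.144 = 22.896.
A: (19 − 13.197)²/13.197 = 33.674809/13.197 = 2.5517
B: (33 − 21.306)²/21.306 = 136.749636/21.306 = 6.4184
C: (21 − 23.214)²/23.214 = 4.901796/23.214 = 0.2112
D: (12 − 16.695)²/16.695 = 22.043025/16.695 = 1.3203
E: (25 − 20.193)²/20.193 = 23.107249/20.193 = 1.1443
F: (12 − 20.034)²/20.034 = 64.545156/20.034 = 3.2218
G: (20 − 21.465)²/21.465 = 2.146225/21.465 = 0.1000
H: (17 − 22.896)²/22.896 = 34.762816/22.896 = 1.5183
The largest term is for B: 6.418.

B, 6.418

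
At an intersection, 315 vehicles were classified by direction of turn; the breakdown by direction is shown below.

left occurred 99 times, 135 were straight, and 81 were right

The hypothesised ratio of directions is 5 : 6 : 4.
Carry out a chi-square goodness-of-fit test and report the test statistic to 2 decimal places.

Ratio total = 15. Expected counts: 315×5/15 = 105, 315×6/15 = 126, 315×4/15 = 84.
χ² = (99−105)²/105 + (135−126)²/126 + (81−84)²/84
   = 0.343 + 0.643 + 0.107
Sum = 1.09

1.09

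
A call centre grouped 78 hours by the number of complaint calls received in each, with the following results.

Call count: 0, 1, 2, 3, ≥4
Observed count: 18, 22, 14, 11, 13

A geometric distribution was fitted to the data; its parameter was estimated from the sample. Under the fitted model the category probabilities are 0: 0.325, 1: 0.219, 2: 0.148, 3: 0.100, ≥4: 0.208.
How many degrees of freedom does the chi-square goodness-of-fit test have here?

3

There are k = 5 categories and 1 parameter estimated from the data, so df = 5 − 1 − 1 = 3.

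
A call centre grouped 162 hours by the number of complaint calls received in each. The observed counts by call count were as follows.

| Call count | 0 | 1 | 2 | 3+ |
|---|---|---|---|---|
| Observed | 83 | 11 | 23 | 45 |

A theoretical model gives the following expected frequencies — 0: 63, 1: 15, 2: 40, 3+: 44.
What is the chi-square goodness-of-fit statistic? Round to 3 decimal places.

14.664

0: (83 − 63)²/63 = 400/63 = 6.3492
1: (11 − 15)²/15 = 16/15 = 1.0667
2: (23 − 40)²/40 = 289/40 = 7.2250
3+: (45 − 44)²/44 = 1/44 = 0.0227
Sum = 14.664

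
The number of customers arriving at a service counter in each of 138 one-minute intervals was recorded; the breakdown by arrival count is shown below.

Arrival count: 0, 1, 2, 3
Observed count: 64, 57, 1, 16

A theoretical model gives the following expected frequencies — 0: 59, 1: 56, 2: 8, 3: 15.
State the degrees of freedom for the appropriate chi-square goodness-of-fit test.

3

There are k = 4 categories and no parameters were estimated from the data, so df = 4 − 1 = 3.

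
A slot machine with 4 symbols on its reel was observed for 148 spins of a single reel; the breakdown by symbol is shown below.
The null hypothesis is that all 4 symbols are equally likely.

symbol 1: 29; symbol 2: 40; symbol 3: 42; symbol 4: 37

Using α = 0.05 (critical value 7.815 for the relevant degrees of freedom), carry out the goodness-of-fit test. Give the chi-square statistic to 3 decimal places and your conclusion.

2.649; do not reject

Under H₀ each category has probability 1/4, so each expected count is 148/4 = 37.
χ² = (29−37)²/37 + (40−37)²/37 + (42−37)²/37 + (37−37)²/37
   = 1.7297 + 0.2432 + 0.6757 + 0.0000
Sum = 2.649
df = 3. Since 2.649 < 7.815, we do not reject H₀.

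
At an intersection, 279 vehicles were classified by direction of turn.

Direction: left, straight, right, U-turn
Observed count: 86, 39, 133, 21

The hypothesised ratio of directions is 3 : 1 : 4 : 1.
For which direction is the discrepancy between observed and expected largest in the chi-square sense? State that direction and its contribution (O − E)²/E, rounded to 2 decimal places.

U-turn, 3.23

Ratio total = 9. Expected counts: 279×3/9 = 93, 279×1/9 = 31, 279×4/9 = 124, 279×1/9 = 31.
cat           O        E   (O−E)²/E
left         86       93      0.527
straight     39       31      2.065
right       133      124      0.653
U-turn       21       31      3.226
The largest term is for U-turn: 3.23.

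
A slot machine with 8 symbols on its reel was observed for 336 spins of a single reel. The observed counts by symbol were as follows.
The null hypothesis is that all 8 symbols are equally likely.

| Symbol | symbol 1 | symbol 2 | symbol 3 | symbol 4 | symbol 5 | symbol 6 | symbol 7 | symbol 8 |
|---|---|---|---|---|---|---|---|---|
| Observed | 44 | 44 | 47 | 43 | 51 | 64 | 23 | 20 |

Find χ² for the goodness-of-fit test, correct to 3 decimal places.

Expected count for each of the 8 categories: 336/8 = 42.
symbol 1: (44 − 42)²/42 = 4/42 = 0.0952
symbol 2: (44 − 42)²/42 = 4/42 = 0.0952
symbol 3: (47 − 42)²/42 = 25/42 = 0.5952
symbol 4: (43 − 42)²/42 = 1/42 = 0.0238
symbol 5: (51 − 42)²/42 = 81/42 = 1.9286
symbol 6: (64 − 42)²/42 = 484/42 = 11.5238
symbol 7: (23 − 42)²/42 = 361/42 = 8.5952
symbol 8: (20 − 42)²/42 = 484/42 = 11.5238
Sum = 34.381

34.381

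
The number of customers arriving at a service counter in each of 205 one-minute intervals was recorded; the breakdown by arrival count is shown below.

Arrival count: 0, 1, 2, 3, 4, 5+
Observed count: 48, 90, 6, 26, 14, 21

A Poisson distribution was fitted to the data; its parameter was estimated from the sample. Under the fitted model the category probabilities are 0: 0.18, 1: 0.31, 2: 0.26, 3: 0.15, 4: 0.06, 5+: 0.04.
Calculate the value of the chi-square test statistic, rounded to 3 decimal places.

77.272

Expected counts E_i = n·p_i: 205×0.18 = 36.9, 205×0.31 = 63.55, 205×0.26 = 53.3, 205×0.15 = 30.75, 205×0.06 = 12.3, 205×0.04 = 8.2.
χ² = (48−36.9)²/36.9 + (90−63.55)²/63.55 + (6−53.3)²/53.3 + (26−30.75)²/30.75 + (14−12.3)²/12.3 + (21−8.2)²/8.2
   = 3.3390 + 11.0087 + 41.9754 + 0.7337 + 0.2350 + 19.9805
Sum = 77.272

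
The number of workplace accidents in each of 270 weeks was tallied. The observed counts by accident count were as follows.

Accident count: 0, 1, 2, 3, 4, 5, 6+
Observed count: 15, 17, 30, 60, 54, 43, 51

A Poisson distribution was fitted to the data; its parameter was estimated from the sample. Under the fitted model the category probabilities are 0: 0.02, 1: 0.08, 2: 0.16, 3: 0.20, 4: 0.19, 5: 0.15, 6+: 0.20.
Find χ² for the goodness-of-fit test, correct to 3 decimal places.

Expected counts E_i = n·p_i: 270×0.02 = 5.4, 270×0.08 = 21.6, 270×0.16 = 43.2, 270×0.20 = 54, 270×0.19 = 51.3, 270×0.15 = 40.5, 270×0.20 = 54.
χ² = (15−5.4)²/5.4 + (17−21.6)²/21.6 + (30−43.2)²/43.2 + (60−54)²/54 + (54−51.3)²/51.3 + (43−40.5)²/40.5 + (51−54)²/54
   = 17.0667 + 0.9796 + 4.0333 + 0.6667 + 0.1421 + 0.1543 + 0.1667
Sum = 23.209

23.209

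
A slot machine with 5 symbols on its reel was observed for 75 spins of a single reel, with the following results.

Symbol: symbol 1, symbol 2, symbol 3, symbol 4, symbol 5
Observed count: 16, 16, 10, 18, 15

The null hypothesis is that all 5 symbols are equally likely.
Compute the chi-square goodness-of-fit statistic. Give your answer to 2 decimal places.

Under H₀ each category has probability 1/5, so each expected count is 75/5 = 15.
symbol 1: (16 − 15)²/15 = 1/15 = 0.067
symbol 2: (16 − 15)²/15 = 1/15 = 0.067
symbol 3: (10 − 15)²/15 = 25/15 = 1.667
symbol 4: (18 − 15)²/15 = 9/15 = 0.600
symbol 5: (15 − 15)²/15 = 0/15 = 0.000
Sum = 2.40

2.40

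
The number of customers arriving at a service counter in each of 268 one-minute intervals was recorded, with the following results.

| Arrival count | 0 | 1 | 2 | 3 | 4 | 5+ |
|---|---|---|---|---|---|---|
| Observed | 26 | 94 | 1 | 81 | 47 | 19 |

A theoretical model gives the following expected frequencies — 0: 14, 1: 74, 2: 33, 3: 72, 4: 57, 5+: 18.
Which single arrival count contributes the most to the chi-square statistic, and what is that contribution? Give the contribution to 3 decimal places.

2, 31.030

χ² = (26−14)²/14 + (94−74)²/74 + (1−33)²/33 + (81−72)²/72 + (47−57)²/57 + (19−18)²/18
   = 10.2857 + 5.4054 + 31.0303 + 1.1250 + 1.7544 + 0.0556
The largest term is for 2: 31.030.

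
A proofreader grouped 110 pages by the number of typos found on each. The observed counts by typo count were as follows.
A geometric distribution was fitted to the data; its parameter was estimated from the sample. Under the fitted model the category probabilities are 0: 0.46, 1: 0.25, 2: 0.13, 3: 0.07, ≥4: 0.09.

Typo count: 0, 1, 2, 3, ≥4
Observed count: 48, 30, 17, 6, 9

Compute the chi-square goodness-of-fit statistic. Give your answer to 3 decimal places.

1.328

Expected counts E_i = n·p_i: 110×0.46 = 50.6, 110×0.25 = 27.5, 110×0.13 = 14.3, 110×0.07 = 7.7, 110×0.09 = 9.9.
χ² = (48−50.6)²/50.6 + (30−27.5)²/27.5 + (17−14.3)²/14.3 + (6−7.7)²/7.7 + (9−9.9)²/9.9
   = 0.1336 + 0.2273 + 0.5098 + 0.3753 + 0.0818
Sum = 1.328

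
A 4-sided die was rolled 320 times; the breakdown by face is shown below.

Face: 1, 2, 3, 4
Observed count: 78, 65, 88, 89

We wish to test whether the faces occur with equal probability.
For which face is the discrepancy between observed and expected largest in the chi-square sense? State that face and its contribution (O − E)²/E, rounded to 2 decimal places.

2, 2.81

Under H₀ each category has probability 1/4, so each expected count is 320/4 = 80.
χ² = (78−80)²/80 + (65−80)²/80 + (88−80)²/80 + (89−80)²/80
   = 0.050 + 2.813 + 0.800 + 1.013
The largest term is for 2: 2.81.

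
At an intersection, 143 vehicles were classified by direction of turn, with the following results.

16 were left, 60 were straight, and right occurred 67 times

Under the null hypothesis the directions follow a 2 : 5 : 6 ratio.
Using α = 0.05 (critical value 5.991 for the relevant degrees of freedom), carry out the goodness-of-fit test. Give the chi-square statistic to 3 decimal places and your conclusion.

Ratio total = 13. Expected counts: 143×2/13 = 22, 143×5/13 = 55, 143×6/13 = 66.
χ² = (16−22)²/22 + (60−55)²/55 + (67−66)²/66
   = 1.6364 + 0.4545 + 0.0152
Sum = 2.106
df = 2. Since 2.106 < 5.991, we do not reject H₀.

2.106; do not reject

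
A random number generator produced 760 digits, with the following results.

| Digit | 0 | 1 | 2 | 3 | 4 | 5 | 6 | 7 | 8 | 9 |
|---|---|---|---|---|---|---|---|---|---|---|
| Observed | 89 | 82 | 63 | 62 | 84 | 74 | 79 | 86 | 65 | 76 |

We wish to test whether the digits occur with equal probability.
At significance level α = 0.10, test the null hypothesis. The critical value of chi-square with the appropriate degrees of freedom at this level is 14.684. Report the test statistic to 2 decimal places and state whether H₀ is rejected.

Under H₀ each category has probability 1/10, so each expected count is 760/10 = 76.
0: (89 − 76)²/76 = 169/76 = 2.224
1: (82 − 76)²/76 = 36/76 = 0.474
2: (63 − 76)²/76 = 169/76 = 2.224
3: (62 − 76)²/76 = 196/76 = 2.579
4: (84 − 76)²/76 = 64/76 = 0.842
5: (74 − 76)²/76 = 4/76 = 0.053
6: (79 − 76)²/76 = 9/76 = 0.118
7: (86 − 76)²/76 = 100/76 = 1.316
8: (65 − 76)²/76 = 121/76 = 1.592
9: (76 − 76)²/76 = 0/76 = 0.000
Sum = 11.42
df = 9. Since 11.42 < 14.684, we do not reject H₀.

11.42; do not reject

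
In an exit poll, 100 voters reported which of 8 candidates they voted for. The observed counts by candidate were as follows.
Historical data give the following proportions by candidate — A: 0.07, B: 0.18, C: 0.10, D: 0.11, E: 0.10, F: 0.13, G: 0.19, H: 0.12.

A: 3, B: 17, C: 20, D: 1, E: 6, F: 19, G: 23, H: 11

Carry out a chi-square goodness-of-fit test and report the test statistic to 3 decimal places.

26.727

Expected counts E_i = n·p_i: 100×0.07 = 7, 100×0.18 = 18, 100×0.10 = 10, 100×0.11 = 11, 100×0.10 = 10, 100×0.13 = 13, 100×0.19 = 19, 100×0.12 = 12.
χ² = (3−7)²/7 + (17−18)²/18 + (20−10)²/10 + (1−11)²/11 + (6−10)²/10 + (19−13)²/13 + (23−19)²/19 + (11−12)²/12
   = 2.2857 + 0.0556 + 10.0000 + 9.0909 + 1.6000 + 2.7692 + 0.8421 + 0.0833
Sum = 26.727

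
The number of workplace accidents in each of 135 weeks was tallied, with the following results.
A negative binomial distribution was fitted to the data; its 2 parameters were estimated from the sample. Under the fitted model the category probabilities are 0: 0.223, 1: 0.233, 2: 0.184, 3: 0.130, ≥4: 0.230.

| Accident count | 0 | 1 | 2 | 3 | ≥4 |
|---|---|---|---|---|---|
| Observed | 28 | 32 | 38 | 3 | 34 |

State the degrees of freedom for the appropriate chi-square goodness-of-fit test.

2

There are k = 5 categories and 2 parameters estimated from the data, so df = 5 − 1 − 2 = 2.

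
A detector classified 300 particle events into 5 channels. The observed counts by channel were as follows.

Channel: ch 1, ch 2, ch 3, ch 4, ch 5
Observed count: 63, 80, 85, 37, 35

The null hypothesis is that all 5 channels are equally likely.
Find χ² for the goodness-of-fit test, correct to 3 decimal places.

Expected count for each of the 5 categories: 300/5 = 60.
χ² = (63−60)²/60 + (80−60)²/60 + (85−60)²/60 + (37−60)²/60 + (35−60)²/60
   = 0.1500 + 6.6667 + 10.4167 + 8.8167 + 10.4167
Sum = 36.467

36.467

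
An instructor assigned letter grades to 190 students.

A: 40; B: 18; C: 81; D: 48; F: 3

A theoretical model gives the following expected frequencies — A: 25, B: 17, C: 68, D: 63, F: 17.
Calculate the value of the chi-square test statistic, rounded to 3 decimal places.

26.645

χ² = (40−25)²/25 + (18−17)²/17 + (81−68)²/68 + (48−63)²/63 + (3−17)²/17
   = 9.0000 + 0.0588 + 2.4853 + 3.5714 + 11.5294
Sum = 26.645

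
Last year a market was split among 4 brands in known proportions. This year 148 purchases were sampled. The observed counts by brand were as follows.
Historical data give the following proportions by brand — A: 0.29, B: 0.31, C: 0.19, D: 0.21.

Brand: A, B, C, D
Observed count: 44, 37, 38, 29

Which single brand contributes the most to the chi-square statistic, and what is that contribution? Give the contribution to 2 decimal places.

C, 3.47

Expected counts E_i = n·p_i: 148×0.29 = 42.92, 148×0.31 = 45.88, 148×0.19 = 28.12, 148×0.21 = 31.08.
cat         O        E   (O−E)²/E
A          44    42.92      0.027
B          37    45.88      1.719
C          38    28.12      3.471
D          29    31.08      0.139
The largest term is for C: 3.47.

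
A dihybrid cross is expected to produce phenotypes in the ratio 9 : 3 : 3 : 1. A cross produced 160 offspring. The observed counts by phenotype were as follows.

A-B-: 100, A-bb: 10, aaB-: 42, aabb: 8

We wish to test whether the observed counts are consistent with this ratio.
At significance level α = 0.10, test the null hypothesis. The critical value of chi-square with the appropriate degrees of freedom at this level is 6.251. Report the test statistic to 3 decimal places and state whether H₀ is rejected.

19.644; reject

Ratio total = 16. Expected counts: 160×9/16 = 90, 160×3/16 = 30, 160×3/16 = 30, 160×1/16 = 10.
A-B-: (100 − 90)²/90 = 100/90 = 1.1111
A-bb: (10 − 30)²/30 = 400/30 = 13.3333
aaB-: (42 − 30)²/30 = 144/30 = 4.8000
aabb: (8 − 10)²/10 = 4/10 = 0.4000
Sum = 19.644
df = 3. Since 19.644 > 6.251, we reject H₀.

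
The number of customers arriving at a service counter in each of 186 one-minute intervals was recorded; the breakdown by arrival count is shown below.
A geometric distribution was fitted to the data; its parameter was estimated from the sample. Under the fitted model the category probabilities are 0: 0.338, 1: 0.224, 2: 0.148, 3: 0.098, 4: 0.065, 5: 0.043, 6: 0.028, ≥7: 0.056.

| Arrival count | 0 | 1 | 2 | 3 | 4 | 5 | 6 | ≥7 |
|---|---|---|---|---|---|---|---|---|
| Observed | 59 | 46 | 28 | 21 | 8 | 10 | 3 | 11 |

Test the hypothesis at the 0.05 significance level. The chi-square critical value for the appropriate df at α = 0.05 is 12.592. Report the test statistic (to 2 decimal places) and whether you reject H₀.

3.97; do not reject

Expected counts E_i = n·p_i: 186×0.338 = 62.868, 186×0.224 = 41.664, 186×0.148 = 27.528, 186×0.098 = 18.228, 186×0.065 = 12.09, 186×0.043 = 7.998, 186×0.028 = 5.208, 186×0.056 = 10.416.
cat         O        E   (O−E)²/E
0          59   62.868      0.238
1          46   41.664      0.451
2          28   27.528      0.008
3          21   18.228      0.422
4           8    12.09      1.384
5          10    7.998      0.501
6           3    5.208      0.936
≥7         11   10.416      0.033
Sum = 3.97
df = 6. Since 3.97 < 12.592, we do not reject H₀.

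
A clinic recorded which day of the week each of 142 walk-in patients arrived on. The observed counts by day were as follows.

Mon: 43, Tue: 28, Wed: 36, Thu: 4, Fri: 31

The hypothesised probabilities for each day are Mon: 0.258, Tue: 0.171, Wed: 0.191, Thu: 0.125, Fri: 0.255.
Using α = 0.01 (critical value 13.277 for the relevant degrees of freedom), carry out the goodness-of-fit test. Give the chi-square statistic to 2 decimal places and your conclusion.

15.98; reject

Expected counts E_i = n·p_i: 142×0.258 = 36.636, 142×0.171 = 24.282, 142×0.191 = 27.122, 142×0.125 = 17.75, 142×0.255 = 36.21.
χ² = (43−36.636)²/36.636 + (28−24.282)²/24.282 + (36−27.122)²/27.122 + (4−17.75)²/17.75 + (31−36.21)²/36.21
   = 1.105 + 0.569 + 2.906 + 10.651 + 0.750
Sum = 15.98
df = 4. Since 15.98 > 13.277, we reject H₀.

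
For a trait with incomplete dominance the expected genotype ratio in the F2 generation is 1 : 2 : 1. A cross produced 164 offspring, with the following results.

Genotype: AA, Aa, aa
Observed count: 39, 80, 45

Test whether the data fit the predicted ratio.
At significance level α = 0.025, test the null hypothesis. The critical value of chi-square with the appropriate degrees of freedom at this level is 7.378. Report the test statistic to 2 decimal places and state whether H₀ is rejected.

0.54; do not reject

Ratio total = 4. Expected counts: 164×1/4 = 41, 164×2/4 = 82, 164×1/4 = 41.
χ² = (39−41)²/41 + (80−82)²/82 + (45−41)²/41
   = 0.098 + 0.049 + 0.390
Sum = 0.54
df = 2. Since 0.54 < 7.378, we do not reject H₀.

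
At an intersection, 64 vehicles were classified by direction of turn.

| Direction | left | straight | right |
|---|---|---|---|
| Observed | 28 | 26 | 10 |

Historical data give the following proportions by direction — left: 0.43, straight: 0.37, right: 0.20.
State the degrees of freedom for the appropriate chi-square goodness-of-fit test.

There are k = 3 categories and no parameters were estimated from the data, so df = 3 − 1 = 2.

2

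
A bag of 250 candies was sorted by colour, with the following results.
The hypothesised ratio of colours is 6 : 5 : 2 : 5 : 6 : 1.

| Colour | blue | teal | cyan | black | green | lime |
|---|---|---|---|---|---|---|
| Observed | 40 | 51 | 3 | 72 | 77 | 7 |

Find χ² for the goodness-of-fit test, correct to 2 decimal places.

36.53

Ratio total = 25. Expected counts: 250×6/25 = 60, 250×5/25 = 50, 250×2/25 = 20, 250×5/25 = 50, 250×6/25 = 60, 250×1/25 = 10.
χ² = (40−60)²/60 + (51−50)²/50 + (3−20)²/20 + (72−50)²/50 + (77−60)²/60 + (7−10)²/10
   = 6.667 + 0.020 + 14.450 + 9.680 + 4.817 + 0.900
Sum = 36.53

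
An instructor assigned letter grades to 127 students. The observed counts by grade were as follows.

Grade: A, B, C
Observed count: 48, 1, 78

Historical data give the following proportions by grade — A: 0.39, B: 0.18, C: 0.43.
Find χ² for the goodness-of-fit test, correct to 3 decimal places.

Expected counts E_i = n·p_i: 127×0.39 = 49.53, 127×0.18 = 22.86, 127×0.43 = 54.61.
A: (48 − 49.53)²/49.53 = 2.3409/49.53 = 0.0473
B: (1 − 22.86)²/22.86 = 477.8596/22.86 = 20.9037
C: (78 − 54.61)²/54.61 = 547.0921/54.61 = 10.0182
Sum = 30.969

30.969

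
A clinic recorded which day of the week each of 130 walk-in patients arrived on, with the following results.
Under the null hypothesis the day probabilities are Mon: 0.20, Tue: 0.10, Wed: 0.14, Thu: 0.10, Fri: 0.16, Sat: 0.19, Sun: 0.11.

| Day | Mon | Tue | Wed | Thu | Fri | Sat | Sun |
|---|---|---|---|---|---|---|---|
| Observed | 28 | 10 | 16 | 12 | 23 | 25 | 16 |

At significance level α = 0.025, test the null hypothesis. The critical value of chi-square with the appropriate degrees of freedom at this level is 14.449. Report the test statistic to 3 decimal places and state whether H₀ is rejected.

1.627; do not reject

Expected counts E_i = n·p_i: 130×0.20 = 26, 130×0.10 = 13, 130×0.14 = 18.2, 130×0.10 = 13, 130×0.16 = 20.8, 130×0.19 = 24.7, 130×0.11 = 14.3.
cat         O        E   (O−E)²/E
Mon        28       26     0.1538
Tue        10       13     0.6923
Wed        16     18.2     0.2659
Thu        12       13     0.0769
Fri        23     20.8     0.2327
Sat        25     24.7     0.0036
Sun        16     14.3     0.2021
Sum = 1.627
df = 6. Since 1.627 < 14.449, we do not reject H₀.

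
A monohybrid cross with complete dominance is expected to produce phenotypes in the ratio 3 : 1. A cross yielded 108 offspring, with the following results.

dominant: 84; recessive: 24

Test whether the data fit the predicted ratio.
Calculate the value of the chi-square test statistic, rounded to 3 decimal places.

Ratio total = 4. Expected counts: 108×3/4 = 81, 108×1/4 = 27.
dominant: (84 − 81)²/81 = 9/81 = 0.1111
recessive: (24 − 27)²/27 = 9/27 = 0.3333
Sum = 0.444

0.444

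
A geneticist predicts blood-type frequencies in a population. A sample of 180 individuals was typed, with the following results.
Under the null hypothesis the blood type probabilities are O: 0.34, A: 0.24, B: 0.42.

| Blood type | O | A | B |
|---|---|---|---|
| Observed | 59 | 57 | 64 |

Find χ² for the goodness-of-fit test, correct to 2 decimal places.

Expected counts E_i = n·p_i: 180×0.34 = 61.2, 180×0.24 = 43.2, 180×0.42 = 75.6.
χ² = (59−61.2)²/61.2 + (57−43.2)²/43.2 + (64−75.6)²/75.6
   = 0.079 + 4.408 + 1.780
Sum = 6.27

6.27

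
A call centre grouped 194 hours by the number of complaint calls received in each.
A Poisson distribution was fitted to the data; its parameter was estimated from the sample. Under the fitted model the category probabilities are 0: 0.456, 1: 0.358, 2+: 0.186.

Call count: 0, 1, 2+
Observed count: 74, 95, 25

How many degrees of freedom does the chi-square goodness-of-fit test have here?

There are k = 3 categories and 1 parameter estimated from the data, so df = 3 − 1 − 1 = 1.

1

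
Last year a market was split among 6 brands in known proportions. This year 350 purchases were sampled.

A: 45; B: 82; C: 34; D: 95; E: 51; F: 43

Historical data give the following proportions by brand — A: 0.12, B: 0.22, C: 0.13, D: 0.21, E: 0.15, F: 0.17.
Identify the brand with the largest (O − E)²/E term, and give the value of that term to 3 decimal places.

Expected counts E_i = n·p_i: 350×0.12 = 42, 350×0.22 = 77, 350×0.13 = 45.5, 350×0.21 = 73.5, 350×0.15 = 52.5, 350×0.17 = 59.5.
cat         O        E   (O−E)²/E
A          45       42     0.2143
B          82       77     0.3247
C          34     45.5     2.9066
D          95     73.5     6.2891
E          51     52.5     0.0429
F          43     59.5     4.5756
The largest term is for D: 6.289.

D, 6.289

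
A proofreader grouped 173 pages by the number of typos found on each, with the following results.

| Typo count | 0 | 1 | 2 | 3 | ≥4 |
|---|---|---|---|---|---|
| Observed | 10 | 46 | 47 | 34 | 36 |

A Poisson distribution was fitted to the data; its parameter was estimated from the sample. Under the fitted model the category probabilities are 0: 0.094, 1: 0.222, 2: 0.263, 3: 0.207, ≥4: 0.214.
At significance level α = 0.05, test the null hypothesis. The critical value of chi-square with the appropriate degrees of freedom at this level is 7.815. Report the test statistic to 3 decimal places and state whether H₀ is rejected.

4.082; do not reject

Expected counts E_i = n·p_i: 173×0.094 = 16.262, 173×0.222 = 38.406, 173×0.263 = 45.499, 173×0.207 = 35.811, 173×0.214 = 37.022.
0: (10 − 16.262)²/16.262 = 39.212644/16.262 = 2.4113
1: (46 − 38.406)²/38.406 = 57.668836/38.406 = 1.5016
2: (47 − 45.499)²/45.499 = 2.253001/45.499 = 0.0495
3: (34 − 35.811)²/35.811 = 3.279721/35.811 = 0.0916
≥4: (36 − 37.022)²/37.022 = 1.044484/37.022 = 0.0282
Sum = 4.082
df = 3. Since 4.082 < 7.815, we do not reject H₀.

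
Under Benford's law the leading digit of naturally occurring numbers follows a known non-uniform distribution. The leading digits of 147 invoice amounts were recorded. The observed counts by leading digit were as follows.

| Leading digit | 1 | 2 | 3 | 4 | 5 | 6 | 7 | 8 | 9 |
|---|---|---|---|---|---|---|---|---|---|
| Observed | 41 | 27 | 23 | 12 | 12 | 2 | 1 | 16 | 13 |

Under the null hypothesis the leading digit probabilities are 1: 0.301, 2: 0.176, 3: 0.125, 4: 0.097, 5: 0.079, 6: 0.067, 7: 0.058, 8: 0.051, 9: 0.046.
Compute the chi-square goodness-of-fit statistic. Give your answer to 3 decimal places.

Expected counts E_i = n·p_i: 147×0.301 = 44.247, 147×0.176 = 25.872, 147×0.125 = 18.375, 147×0.097 = 14.259, 147×0.079 = 11.613, 147×0.067 = 9.849, 147×0.058 = 8.526, 147×0.051 = 7.497, 147×0.046 = 6.762.
cat         O        E   (O−E)²/E
1          41   44.247     0.2383
2          27   25.872     0.0492
3          23   18.375     1.1641
4          12   14.259     0.3579
5          12   11.613     0.0129
6           2    9.849     6.2551
7           1    8.526     6.6433
8          16    7.497     9.6440
9          13    6.762     5.7546
Sum = 30.119

30.119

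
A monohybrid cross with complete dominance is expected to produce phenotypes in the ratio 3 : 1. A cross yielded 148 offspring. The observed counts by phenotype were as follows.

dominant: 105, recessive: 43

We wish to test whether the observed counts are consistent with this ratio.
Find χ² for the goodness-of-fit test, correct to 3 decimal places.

Ratio total = 4. Expected counts: 148×3/4 = 111, 148×1/4 = 37.
cat            O        E   (O−E)²/E
dominant     105      111     0.3243
recessive     43       37     0.9730
Sum = 1.297

1.297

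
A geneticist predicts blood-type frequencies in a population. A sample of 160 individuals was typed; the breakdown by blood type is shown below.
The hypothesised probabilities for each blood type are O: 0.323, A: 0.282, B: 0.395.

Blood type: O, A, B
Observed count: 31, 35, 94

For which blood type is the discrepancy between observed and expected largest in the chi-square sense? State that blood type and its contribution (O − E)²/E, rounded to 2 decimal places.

Expected counts E_i = n·p_i: 160×0.323 = 51.68, 160×0.282 = 45.12, 160×0.395 = 63.2.
O: (31 − 51.68)²/51.68 = 427.6624/51.68 = 8.275
A: (35 − 45.12)²/45.12 = 102.4144/45.12 = 2.270
B: (94 − 63.2)²/63.2 = 948.64/63.2 = 15.010
The largest term is for B: 15.01.

B, 15.01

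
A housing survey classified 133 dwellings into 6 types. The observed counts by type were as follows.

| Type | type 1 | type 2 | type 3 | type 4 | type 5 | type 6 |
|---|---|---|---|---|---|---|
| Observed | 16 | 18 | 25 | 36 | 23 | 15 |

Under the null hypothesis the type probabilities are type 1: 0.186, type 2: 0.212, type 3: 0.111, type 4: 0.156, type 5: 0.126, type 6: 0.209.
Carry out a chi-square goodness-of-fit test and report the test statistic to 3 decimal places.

33.300

Expected counts E_i = n·p_i: 133×0.186 = 24.738, 133×0.212 = 28.196, 133×0.111 = 14.763, 133×0.156 = 20.748, 133×0.126 = 16.758, 133×0.209 = 27.797.
cat         O        E   (O−E)²/E
type 1     16   24.738     3.0865
type 2     18   28.196     3.6870
type 3     25   14.763     7.0986
type 4     36   20.748    11.2119
type 5     23   16.758     2.3250
type 6     15   27.797     5.8914
Sum = 33.300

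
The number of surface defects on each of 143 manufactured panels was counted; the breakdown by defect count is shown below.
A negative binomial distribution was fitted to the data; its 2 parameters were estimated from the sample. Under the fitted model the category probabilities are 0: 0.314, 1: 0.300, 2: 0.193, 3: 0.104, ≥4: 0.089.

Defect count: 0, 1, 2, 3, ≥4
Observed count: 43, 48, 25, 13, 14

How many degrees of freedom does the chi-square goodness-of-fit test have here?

There are k = 5 categories and 2 parameters estimated from the data, so df = 5 − 1 − 2 = 2.

2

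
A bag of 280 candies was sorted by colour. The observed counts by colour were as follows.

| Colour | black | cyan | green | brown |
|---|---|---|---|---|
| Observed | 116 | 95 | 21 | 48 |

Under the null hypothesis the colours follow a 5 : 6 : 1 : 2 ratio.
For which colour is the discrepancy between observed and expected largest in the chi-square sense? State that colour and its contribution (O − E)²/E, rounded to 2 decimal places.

Ratio total = 14. Expected counts: 280×5/14 = 100, 280×6/14 = 120, 280×1/14 = 20, 280×2/14 = 40.
cat         O        E   (O−E)²/E
black     116      100      2.560
cyan       95      120      5.208
green      21       20      0.050
brown      48       40      1.600
The largest term is for cyan: 5.21.

cyan, 5.21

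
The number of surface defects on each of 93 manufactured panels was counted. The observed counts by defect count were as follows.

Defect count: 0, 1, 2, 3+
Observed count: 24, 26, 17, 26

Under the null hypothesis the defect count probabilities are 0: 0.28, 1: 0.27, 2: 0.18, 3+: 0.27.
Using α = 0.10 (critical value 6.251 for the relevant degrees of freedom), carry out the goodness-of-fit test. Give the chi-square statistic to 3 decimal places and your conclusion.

0.227; do not reject

Expected counts E_i = n·p_i: 93×0.28 = 26.04, 93×0.27 = 25.11, 93×0.18 = 16.74, 93×0.27 = 25.11.
cat         O        E   (O−E)²/E
0          24    26.04     0.1598
1          26    25.11     0.0315
2          17    16.74     0.0040
3+         26    25.11     0.0315
Sum = 0.227
df = 3. Since 0.227 < 6.251, we do not reject H₀.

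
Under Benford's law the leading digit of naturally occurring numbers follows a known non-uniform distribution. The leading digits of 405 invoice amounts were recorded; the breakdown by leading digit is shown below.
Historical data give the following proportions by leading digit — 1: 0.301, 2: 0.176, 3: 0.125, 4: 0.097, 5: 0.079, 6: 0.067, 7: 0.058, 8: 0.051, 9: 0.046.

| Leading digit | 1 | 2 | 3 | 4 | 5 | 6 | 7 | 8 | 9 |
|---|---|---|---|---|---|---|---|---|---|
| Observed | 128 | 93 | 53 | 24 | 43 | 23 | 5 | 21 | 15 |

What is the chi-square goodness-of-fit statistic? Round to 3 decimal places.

32.664

Expected counts E_i = n·p_i: 405×0.301 = 121.905, 405×0.176 = 71.28, 405×0.125 = 50.625, 405×0.097 = 39.285, 405×0.079 = 31.995, 405×0.067 = 27.135, 405×0.058 = 23.49, 405×0.051 = 20.655, 405×0.046 = 18.63.
1: (128 − 121.905)²/121.905 = 37.149025/121.905 = 0.3047
2: (93 − 71.28)²/71.28 = 471.7584/71.28 = 6.6184
3: (53 − 50.625)²/50.625 = 5.640625/50.625 = 0.1114
4: (24 − 39.285)²/39.285 = 233.631225/39.285 = 5.9471
5: (43 − 31.995)²/31.995 = 121.110025/31.995 = 3.7853
6: (23 − 27.135)²/27.135 = 17.098225/27.135 = 0.6301
7: (5 − 23.49)²/23.49 = 341.8801/23.49 = 14.5543
8: (21 − 20.655)²/20.655 = 0.119025/20.655 = 0.0058
9: (15 − 18.63)²/18.63 = 13.1769/18.63 = 0.7073
Sum = 32.664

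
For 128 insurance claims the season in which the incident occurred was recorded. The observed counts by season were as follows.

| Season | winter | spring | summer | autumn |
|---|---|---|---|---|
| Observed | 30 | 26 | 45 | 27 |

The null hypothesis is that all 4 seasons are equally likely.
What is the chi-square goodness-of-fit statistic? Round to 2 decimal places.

Under H₀ each category has probability 1/4, so each expected count is 128/4 = 32.
winter: (30 − 32)²/32 = 4/32 = 0.125
spring: (26 − 32)²/32 = 36/32 = 1.125
summer: (45 − 32)²/32 = 169/32 = 5.281
autumn: (27 − 32)²/32 = 25/32 = 0.781
Sum = 7.31

7.31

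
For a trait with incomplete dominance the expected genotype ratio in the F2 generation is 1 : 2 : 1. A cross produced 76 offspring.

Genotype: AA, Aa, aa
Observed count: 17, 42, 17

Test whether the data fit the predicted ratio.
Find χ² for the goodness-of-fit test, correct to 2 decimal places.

Ratio total = 4. Expected counts: 76×1/4 = 19, 76×2/4 = 38, 76×1/4 = 19.
cat         O        E   (O−E)²/E
AA         17       19      0.211
Aa         42       38      0.421
aa         17       19      0.211
Sum = 0.84

0.84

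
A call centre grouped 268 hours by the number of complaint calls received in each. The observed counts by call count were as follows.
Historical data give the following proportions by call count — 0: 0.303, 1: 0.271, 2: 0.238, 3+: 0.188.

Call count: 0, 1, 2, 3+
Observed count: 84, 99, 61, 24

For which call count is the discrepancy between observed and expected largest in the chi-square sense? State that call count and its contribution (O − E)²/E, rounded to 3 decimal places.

3+, 13.816

Expected counts E_i = n·p_i: 268×0.303 = 81.204, 268×0.271 = 72.628, 268×0.238 = 63.784, 268×0.188 = 50.384.
0: (84 − 81.204)²/81.204 = 7.817616/81.204 = 0.0963
1: (99 − 72.628)²/72.628 = 695.482384/72.628 = 9.5760
2: (61 − 63.784)²/63.784 = 7.750656/63.784 = 0.1215
3+: (24 − 50.384)²/50.384 = 696.115456/50.384 = 13.8162
The largest term is for 3+: 13.816.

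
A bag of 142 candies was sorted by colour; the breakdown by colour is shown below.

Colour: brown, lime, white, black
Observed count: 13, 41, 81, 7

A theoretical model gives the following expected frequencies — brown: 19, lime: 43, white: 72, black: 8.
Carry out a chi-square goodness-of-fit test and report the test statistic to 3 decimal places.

brown: (13 − 19)²/19 = 36/19 = 1.8947
lime: (41 − 43)²/43 = 4/43 = 0.0930
white: (81 − 72)²/72 = 81/72 = 1.1250
black: (7 − 8)²/8 = 1/8 = 0.1250
Sum = 3.238

3.238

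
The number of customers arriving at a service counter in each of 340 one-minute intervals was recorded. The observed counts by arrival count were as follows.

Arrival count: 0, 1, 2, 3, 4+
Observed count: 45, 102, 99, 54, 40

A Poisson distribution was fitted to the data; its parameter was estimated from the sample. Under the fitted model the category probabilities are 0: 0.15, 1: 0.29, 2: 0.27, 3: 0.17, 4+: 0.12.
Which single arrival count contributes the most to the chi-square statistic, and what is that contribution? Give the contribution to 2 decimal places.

Expected counts E_i = n·p_i: 340×0.15 = 51, 340×0.29 = 98.6, 340×0.27 = 91.8, 340×0.17 = 57.8, 340×0.12 = 40.8.
cat         O        E   (O−E)²/E
0          45       51      0.706
1         102     98.6      0.117
2          99     91.8      0.565
3          54     57.8      0.250
4+         40     40.8      0.016
The largest term is for 0: 0.71.

0, 0.71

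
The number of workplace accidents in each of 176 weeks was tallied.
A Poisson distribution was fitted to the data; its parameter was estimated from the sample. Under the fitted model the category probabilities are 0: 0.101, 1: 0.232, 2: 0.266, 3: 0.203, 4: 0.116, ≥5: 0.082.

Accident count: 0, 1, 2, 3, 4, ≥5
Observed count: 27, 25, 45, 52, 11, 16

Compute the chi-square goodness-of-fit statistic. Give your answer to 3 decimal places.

22.919

Expected counts E_i = n·p_i: 176×0.101 = 17.776, 176×0.232 = 40.832, 176×0.266 = 46.816, 176×0.203 = 35.728, 176×0.116 = 20.416, 176×0.082 = 14.432.
cat         O        E   (O−E)²/E
0          27   17.776     4.7864
1          25   40.832     6.1386
2          45   46.816     0.0704
3          52   35.728     7.4109
4          11   20.416     4.3427
≥5         16   14.432     0.1704
Sum = 22.919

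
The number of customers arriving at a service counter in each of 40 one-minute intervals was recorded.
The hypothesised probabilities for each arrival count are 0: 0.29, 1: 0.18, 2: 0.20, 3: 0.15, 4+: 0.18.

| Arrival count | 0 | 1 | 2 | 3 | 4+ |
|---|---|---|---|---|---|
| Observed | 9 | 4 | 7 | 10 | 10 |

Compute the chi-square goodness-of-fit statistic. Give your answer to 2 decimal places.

Expected counts E_i = n·p_i: 40×0.29 = 11.6, 40×0.18 = 7.2, 40×0.20 = 8, 40×0.15 = 6, 40×0.18 = 7.2.
χ² = (9−11.6)²/11.6 + (4−7.2)²/7.2 + (7−8)²/8 + (10−6)²/6 + (10−7.2)²/7.2
   = 0.583 + 1.422 + 0.125 + 2.667 + 1.089
Sum = 5.89

5.89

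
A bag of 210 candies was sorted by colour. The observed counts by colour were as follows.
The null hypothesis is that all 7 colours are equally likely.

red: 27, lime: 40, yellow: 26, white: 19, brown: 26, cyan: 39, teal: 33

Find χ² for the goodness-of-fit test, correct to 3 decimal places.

11.733

Expected count for each of the 7 categories: 210/7 = 30.
red: (27 − 30)²/30 = 9/30 = 0.3000
lime: (40 − 30)²/30 = 100/30 = 3.3333
yellow: (26 − 30)²/30 = 16/30 = 0.5333
white: (19 − 30)²/30 = 121/30 = 4.0333
brown: (26 − 30)²/30 = 16/30 = 0.5333
cyan: (39 − 30)²/30 = 81/30 = 2.7000
teal: (33 − 30)²/30 = 9/30 = 0.3000
Sum = 11.733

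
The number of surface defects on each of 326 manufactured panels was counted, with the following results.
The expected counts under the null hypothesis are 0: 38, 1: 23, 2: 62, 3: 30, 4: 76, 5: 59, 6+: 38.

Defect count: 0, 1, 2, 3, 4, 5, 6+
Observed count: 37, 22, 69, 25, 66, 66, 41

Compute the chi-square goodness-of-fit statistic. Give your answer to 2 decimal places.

χ² = (37−38)²/38 + (22−23)²/23 + (69−62)²/62 + (25−30)²/30 + (66−76)²/76 + (66−59)²/59 + (41−38)²/38
   = 0.026 + 0.043 + 0.790 + 0.833 + 1.316 + 0.831 + 0.237
Sum = 4.08

4.08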